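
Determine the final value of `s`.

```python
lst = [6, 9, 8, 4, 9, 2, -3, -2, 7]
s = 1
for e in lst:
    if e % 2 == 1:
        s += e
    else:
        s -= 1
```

e=6: not odd, s = 1-1 = 0
e=9: odd, s = 0+9 = 9
e=8: not odd, s = 9-1 = 8
e=4: not odd, s = 8-1 = 7
e=9: odd, s = 7+9 = 16
e=2: not odd, s = 16-1 = 15
e=-3: odd, s = 15+(-3) = 12
e=-2: not odd, s = 12-1 = 11
e=7: odd, s = 11+7 = 18

18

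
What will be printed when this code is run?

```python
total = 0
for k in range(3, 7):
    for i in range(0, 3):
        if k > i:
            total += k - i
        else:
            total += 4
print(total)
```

k=3,i=0: 3>0, total = 0+3 = 3
k=3,i=1: 3>1, total = 3+2 = 5
k=3,i=2: 3>2, total = 5+1 = 6
k=4,i=0: 4>0, total = 6+4 = 10
k=4,i=1: 4>1, total = 10+3 = 13
k=4,i=2: 4>2, total = 13+2 = 15
k=5,i=0: 5>0, total = 15+5 = 20
k=5,i=1: 5>1, total = 20+4 = 24
k=5,i=2: 5>2, total = 24+3 = 27
k=6,i=0: 6>0, total = 27+6 = 33
k=6,i=1: 6>1, total = 33+5 = 38
k=6,i=2: 6>2, total = 38+4 = 42

42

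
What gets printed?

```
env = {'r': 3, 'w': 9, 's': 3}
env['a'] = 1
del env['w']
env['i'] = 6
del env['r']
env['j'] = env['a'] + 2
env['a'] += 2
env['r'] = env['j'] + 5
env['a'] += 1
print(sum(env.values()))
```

env['a'] = 1 → {'r': 3, 'w': 9, 's': 3, 'a': 1}
del 'w' → {'r': 3, 's': 3, 'a': 1}
env['i'] = 6 → {'r': 3, 's': 3, 'a': 1, 'i': 6}
del 'r' → {'s': 3, 'a': 1, 'i': 6}
env['j'] = env['a']+2 = 3 → {'s': 3, 'a': 1, 'i': 6, 'j': 3}
env['a'] = 1+2 = 3 → {'s': 3, 'a': 3, 'i': 6, 'j': 3}
env['r'] = env['j']+5 = 8 → {'s': 3, 'a': 3, 'i': 6, 'j': 3, 'r': 8}
env['a'] = 3+1 = 4 → {'s': 3, 'a': 4, 'i': 6, 'j': 3, 'r': 8}
sum of values = 24

24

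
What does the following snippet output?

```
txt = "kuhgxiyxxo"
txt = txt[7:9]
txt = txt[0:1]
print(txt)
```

slice [7:9] → 'xx'
slice [0:1] → 'x'

x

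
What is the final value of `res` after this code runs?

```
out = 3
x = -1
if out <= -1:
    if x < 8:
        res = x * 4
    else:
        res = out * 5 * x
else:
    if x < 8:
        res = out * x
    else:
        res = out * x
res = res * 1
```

out=3, x=-1
out <= -1 is False; x < 8 is True
→ res = out * x = -3
res = (-3)*1 = -3

-3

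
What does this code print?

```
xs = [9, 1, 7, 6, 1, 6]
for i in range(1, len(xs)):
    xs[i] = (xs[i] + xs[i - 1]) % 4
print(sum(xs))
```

i=1: xs[1] = (1+9)%4 = 2 → [9, 2, 7, 6, 1, 6]
i=2: xs[2] = (7+2)%4 = 1 → [9, 2, 1, 6, 1, 6]
i=3: xs[3] = (6+1)%4 = 3 → [9, 2, 1, 3, 1, 6]
i=4: xs[4] = (1+3)%4 = 0 → [9, 2, 1, 3, 0, 6]
i=5: xs[5] = (6+0)%4 = 2 → [9, 2, 1, 3, 0, 2]
sum = 17

17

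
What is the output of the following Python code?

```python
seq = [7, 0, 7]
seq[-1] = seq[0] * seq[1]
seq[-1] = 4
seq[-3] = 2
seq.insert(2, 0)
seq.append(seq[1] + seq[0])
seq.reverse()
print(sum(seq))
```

seq[-1] = seq[0]*seq[1] = 7*0 = 0 → [7, 0, 0]
seq[-1] = 4 → [7, 0, 4]
seq[-3] = 2 → [2, 0, 4]
insert 0 at 2 → [2, 0, 0, 4]
append seq[1]+seq[0] = 0+2 = 2 → [2, 0, 0, 4, 2]
reverse → [2, 4, 0, 0, 2]
sum = 8

8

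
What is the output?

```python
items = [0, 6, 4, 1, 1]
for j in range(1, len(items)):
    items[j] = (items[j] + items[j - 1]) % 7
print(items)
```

[0, 6, 3, 4, 5]

j=1: items[1] = (6+0)%7 = 6 → [0, 6, 4, 1, 1]
j=2: items[2] = (4+6)%7 = 3 → [0, 6, 3, 1, 1]
j=3: items[3] = (1+3)%7 = 4 → [0, 6, 3, 4, 1]
j=4: items[4] = (1+4)%7 = 5 → [0, 6, 3, 4, 5]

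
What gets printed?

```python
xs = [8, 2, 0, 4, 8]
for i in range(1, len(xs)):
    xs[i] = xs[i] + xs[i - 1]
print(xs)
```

i=1: xs[1] = 2+8 = 10 → [8, 10, 0, 4, 8]
i=2: xs[2] = 0+10 = 10 → [8, 10, 10, 4, 8]
i=3: xs[3] = 4+10 = 14 → [8, 10, 10, 14, 8]
i=4: xs[4] = 8+14 = 22 → [8, 10, 10, 14, 22]

[8, 10, 10, 14, 22]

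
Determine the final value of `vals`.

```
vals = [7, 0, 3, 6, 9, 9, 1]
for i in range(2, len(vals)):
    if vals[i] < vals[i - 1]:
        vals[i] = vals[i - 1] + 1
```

i=2: 3>=0, unchanged → [7, 0, 3, 6, 9, 9, 1]
i=3: 6>=3, unchanged → [7, 0, 3, 6, 9, 9, 1]
i=4: 9>=6, unchanged → [7, 0, 3, 6, 9, 9, 1]
i=5: 9>=9, unchanged → [7, 0, 3, 6, 9, 9, 1]
i=6: 1<9, vals[6] = 9+1 = 10 → [7, 0, 3, 6, 9, 9, 10]

[7, 0, 3, 6, 9, 9, 10]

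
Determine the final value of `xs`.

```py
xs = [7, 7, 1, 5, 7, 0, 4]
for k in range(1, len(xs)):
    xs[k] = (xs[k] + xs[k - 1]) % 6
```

[7, 2, 3, 2, 3, 3, 1]

k=1: xs[1] = (7+7)%6 = 2 → [7, 2, 1, 5, 7, 0, 4]
k=2: xs[2] = (1+2)%6 = 3 → [7, 2, 3, 5, 7, 0, 4]
k=3: xs[3] = (5+3)%6 = 2 → [7, 2, 3, 2, 7, 0, 4]
k=4: xs[4] = (7+2)%6 = 3 → [7, 2, 3, 2, 3, 0, 4]
k=5: xs[5] = (0+3)%6 = 3 → [7, 2, 3, 2, 3, 3, 4]
k=6: xs[6] = (4+3)%6 = 1 → [7, 2, 3, 2, 3, 3, 1]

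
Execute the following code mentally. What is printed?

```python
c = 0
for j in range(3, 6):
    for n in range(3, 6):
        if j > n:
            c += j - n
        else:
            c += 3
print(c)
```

j=3,n=3: not 3>3, c = 0+3 = 3
j=3,n=4: not 3>4, c = 3+3 = 6
j=3,n=5: not 3>5, c = 6+3 = 9
j=4,n=3: 4>3, c = 9+1 = 10
j=4,n=4: not 4>4, c = 10+3 = 13
j=4,n=5: not 4>5, c = 13+3 = 16
j=5,n=3: 5>3, c = 16+2 = 18
j=5,n=4: 5>4, c = 18+1 = 19
j=5,n=5: not 5>5, c = 19+3 = 22

22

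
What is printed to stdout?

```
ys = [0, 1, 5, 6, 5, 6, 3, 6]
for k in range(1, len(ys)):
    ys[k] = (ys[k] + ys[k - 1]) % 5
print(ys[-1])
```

k=1: ys[1] = (1+0)%5 = 1 → [0, 1, 5, 6, 5, 6, 3, 6]
k=2: ys[2] = (5+1)%5 = 1 → [0, 1, 1, 6, 5, 6, 3, 6]
k=3: ys[3] = (6+1)%5 = 2 → [0, 1, 1, 2, 5, 6, 3, 6]
k=4: ys[4] = (5+2)%5 = 2 → [0, 1, 1, 2, 2, 6, 3, 6]
k=5: ys[5] = (6+2)%5 = 3 → [0, 1, 1, 2, 2, 3, 3, 6]
k=6: ys[6] = (3+3)%5 = 1 → [0, 1, 1, 2, 2, 3, 1, 6]
k=7: ys[7] = (6+1)%5 = 2 → [0, 1, 1, 2, 2, 3, 1, 2]

2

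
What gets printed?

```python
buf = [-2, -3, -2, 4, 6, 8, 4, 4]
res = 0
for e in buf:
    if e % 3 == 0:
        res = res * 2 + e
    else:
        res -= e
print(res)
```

e=-2: not %3==0, res = 0-(-2) = 2
e=-3: %3==0, res = 2*2+(-3) = 1
e=-2: not %3==0, res = 1-(-2) = 3
e=4: not %3==0, res = 3-4 = -1
e=6: %3==0, res = (-1)*2+6 = 4
e=8: not %3==0, res = 4-8 = -4
e=4: not %3==0, res = (-4)-4 = -8
e=4: not %3==0, res = (-8)-4 = -12

-12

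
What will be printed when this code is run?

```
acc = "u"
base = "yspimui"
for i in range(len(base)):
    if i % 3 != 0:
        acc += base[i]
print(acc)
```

uspmu

i=0: skip
i=1: add 's' → 'us'
i=2: add 'p' → 'usp'
i=3: skip
i=4: add 'm' → 'uspm'
i=5: add 'u' → 'uspmu'
i=6: skip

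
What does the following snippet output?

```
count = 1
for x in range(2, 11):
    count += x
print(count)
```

55

x=2: count = 1+2 = 3
x=3: count = 3+3 = 6
x=4: count = 6+4 = 10
x=5: count = 10+5 = 15
x=6: count = 15+6 = 21
x=7: count = 21+7 = 28
x=8: count = 28+8 = 36
x=9: count = 36+9 = 45
x=10: count = 45+10 = 55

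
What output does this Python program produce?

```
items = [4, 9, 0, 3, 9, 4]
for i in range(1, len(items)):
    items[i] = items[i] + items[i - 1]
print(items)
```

[4, 13, 13, 16, 25, 29]

i=1: items[1] = 9+4 = 13 → [4, 13, 0, 3, 9, 4]
i=2: items[2] = 0+13 = 13 → [4, 13, 13, 3, 9, 4]
i=3: items[3] = 3+13 = 16 → [4, 13, 13, 16, 9, 4]
i=4: items[4] = 9+16 = 25 → [4, 13, 13, 16, 25, 4]
i=5: items[5] = 4+25 = 29 → [4, 13, 13, 16, 25, 29]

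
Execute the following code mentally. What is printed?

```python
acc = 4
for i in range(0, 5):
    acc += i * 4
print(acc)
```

44

i=0: acc = 4+0*4 = 4
i=1: acc = 4+1*4 = 8
i=2: acc = 8+2*4 = 16
i=3: acc = 16+3*4 = 28
i=4: acc = 28+4*4 = 44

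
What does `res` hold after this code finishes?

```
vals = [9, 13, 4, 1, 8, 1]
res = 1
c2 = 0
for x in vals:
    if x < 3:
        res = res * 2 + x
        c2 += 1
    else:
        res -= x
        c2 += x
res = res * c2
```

-4068

x=9: not <3, res = 1-9 = -8; c2=9
x=13: not <3, res = (-8)-13 = -21; c2=22
x=4: not <3, res = (-21)-4 = -25; c2=26
x=1: <3, res = (-25)*2+1 = -49; c2=27
x=8: not <3, res = (-49)-8 = -57; c2=35
x=1: <3, res = (-57)*2+1 = -113; c2=36
res*c2 = (-113)*36 = -4068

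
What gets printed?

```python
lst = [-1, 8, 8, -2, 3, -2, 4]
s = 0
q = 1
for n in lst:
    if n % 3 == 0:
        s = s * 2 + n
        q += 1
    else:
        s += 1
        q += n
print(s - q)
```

n=-1: not %3==0, s = 0+1 = 1; q=0
n=8: not %3==0, s = 1+1 = 2; q=8
n=8: not %3==0, s = 2+1 = 3; q=16
n=-2: not %3==0, s = 3+1 = 4; q=14
n=3: %3==0, s = 4*2+3 = 11; q=15
n=-2: not %3==0, s = 11+1 = 12; q=13
n=4: not %3==0, s = 12+1 = 13; q=17
s-q = 13-17 = -4

-4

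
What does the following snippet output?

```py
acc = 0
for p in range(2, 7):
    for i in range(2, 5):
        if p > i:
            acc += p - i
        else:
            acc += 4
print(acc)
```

43

p=2,i=2: not 2>2, acc = 0+4 = 4
p=2,i=3: not 2>3, acc = 4+4 = 8
p=2,i=4: not 2>4, acc = 8+4 = 12
p=3,i=2: 3>2, acc = 12+1 = 13
p=3,i=3: not 3>3, acc = 13+4 = 17
p=3,i=4: not 3>4, acc = 17+4 = 21
p=4,i=2: 4>2, acc = 21+2 = 23
p=4,i=3: 4>3, acc = 23+1 = 24
p=4,i=4: not 4>4, acc = 24+4 = 28
p=5,i=2: 5>2, acc = 28+3 = 31
p=5,i=3: 5>3, acc = 31+2 = 33
p=5,i=4: 5>4, acc = 33+1 = 34
p=6,i=2: 6>2, acc = 34+4 = 38
p=6,i=3: 6>3, acc = 38+3 = 41
p=6,i=4: 6>4, acc = 41+2 = 43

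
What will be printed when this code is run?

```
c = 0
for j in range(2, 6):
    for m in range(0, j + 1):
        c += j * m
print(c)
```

139

j=2,m=0: c = 0+0 = 0
j=2,m=1: c = 0+2 = 2
j=2,m=2: c = 2+4 = 6
j=3,m=0: c = 6+0 = 6
j=3,m=1: c = 6+3 = 9
j=3,m=2: c = 9+6 = 15
j=3,m=3: c = 15+9 = 24
j=4,m=0: c = 24+0 = 24
j=4,m=1: c = 24+4 = 28
j=4,m=2: c = 28+8 = 36
j=4,m=3: c = 36+12 = 48
j=4,m=4: c = 48+16 = 64
j=5,m=0: c = 64+0 = 64
j=5,m=1: c = 64+5 = 69
j=5,m=2: c = 69+10 = 79
j=5,m=3: c = 79+15 = 94
j=5,m=4: c = 94+20 = 114
j=5,m=5: c = 114+25 = 139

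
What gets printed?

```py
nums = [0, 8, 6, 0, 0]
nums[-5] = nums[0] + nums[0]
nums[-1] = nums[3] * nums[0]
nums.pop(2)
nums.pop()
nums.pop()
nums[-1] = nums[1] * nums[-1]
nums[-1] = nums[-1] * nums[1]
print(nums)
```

[0, 4096]

nums[-5] = nums[0]+nums[0] = 0+0 = 0 → [0, 8, 6, 0, 0]
nums[-1] = nums[3]*nums[0] = 0*0 = 0 → [0, 8, 6, 0, 0]
pop(2) removes 6 → [0, 8, 0, 0]
pop() removes 0 → [0, 8, 0]
pop() removes 0 → [0, 8]
nums[-1] = nums[1]*nums[-1] = 8*8 = 64 → [0, 64]
nums[-1] = nums[-1]*nums[1] = 64*64 = 4096 → [0, 4096]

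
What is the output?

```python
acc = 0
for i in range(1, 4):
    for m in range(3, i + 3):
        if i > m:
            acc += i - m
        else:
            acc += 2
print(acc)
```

i=1,m=3: not 1>3, acc = 0+2 = 2
i=2,m=3: not 2>3, acc = 2+2 = 4
i=2,m=4: not 2>4, acc = 4+2 = 6
i=3,m=3: not 3>3, acc = 6+2 = 8
i=3,m=4: not 3>4, acc = 8+2 = 10
i=3,m=5: not 3>5, acc = 10+2 = 12

12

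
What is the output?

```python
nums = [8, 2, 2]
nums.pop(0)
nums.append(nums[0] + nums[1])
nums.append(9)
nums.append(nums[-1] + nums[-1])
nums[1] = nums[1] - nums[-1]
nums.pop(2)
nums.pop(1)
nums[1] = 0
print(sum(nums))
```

pop(0) removes 8 → [2, 2]
append nums[0]+nums[1] = 2+2 = 4 → [2, 2, 4]
append 9 → [2, 2, 4, 9]
append nums[-1]+nums[-1] = 9+9 = 18 → [2, 2, 4, 9, 18]
nums[1] = nums[1]-nums[-1] = 2-18 = -16 → [2, -16, 4, 9, 18]
pop(2) removes 4 → [2, -16, 9, 18]
pop(1) removes -16 → [2, 9, 18]
nums[1] = 0 → [2, 0, 18]
sum = 20

20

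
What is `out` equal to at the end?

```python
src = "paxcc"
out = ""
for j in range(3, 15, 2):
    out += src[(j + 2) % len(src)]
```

j=3: add src[0]='p' → 'p'
j=5: add src[2]='x' → 'px'
j=7: add src[4]='c' → 'pxc'
j=9: add src[1]='a' → 'pxca'
j=11: add src[3]='c' → 'pxcac'
j=13: add src[0]='p' → 'pxcacp'

'pxcacp'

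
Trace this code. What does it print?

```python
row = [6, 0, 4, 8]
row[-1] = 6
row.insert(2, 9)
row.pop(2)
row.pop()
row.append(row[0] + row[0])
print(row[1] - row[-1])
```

row[-1] = 6 → [6, 0, 4, 6]
insert 9 at 2 → [6, 0, 9, 4, 6]
pop(2) removes 9 → [6, 0, 4, 6]
pop() removes 6 → [6, 0, 4]
append row[0]+row[0] = 6+6 = 12 → [6, 0, 4, 12]
row[1]-row[-1] = 0-12 = -12

-12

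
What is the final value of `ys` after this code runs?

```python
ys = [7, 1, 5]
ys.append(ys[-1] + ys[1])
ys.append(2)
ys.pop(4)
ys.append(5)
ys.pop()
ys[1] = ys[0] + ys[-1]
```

[7, 13, 5, 6]

append ys[-1]+ys[1] = 5+1 = 6 → [7, 1, 5, 6]
append 2 → [7, 1, 5, 6, 2]
pop(4) removes 2 → [7, 1, 5, 6]
append 5 → [7, 1, 5, 6, 5]
pop() removes 5 → [7, 1, 5, 6]
ys[1] = ys[0]+ys[-1] = 7+6 = 13 → [7, 13, 5, 6]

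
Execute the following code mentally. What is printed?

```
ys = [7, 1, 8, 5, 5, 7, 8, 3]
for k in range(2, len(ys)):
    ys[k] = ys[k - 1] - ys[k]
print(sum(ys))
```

k=2: ys[2] = 1-8 = -7 → [7, 1, -7, 5, 5, 7, 8, 3]
k=3: ys[3] = (-7)-5 = -12 → [7, 1, -7, -12, 5, 7, 8, 3]
k=4: ys[4] = (-12)-5 = -17 → [7, 1, -7, -12, -17, 7, 8, 3]
k=5: ys[5] = (-17)-7 = -24 → [7, 1, -7, -12, -17, -24, 8, 3]
k=6: ys[6] = (-24)-8 = -32 → [7, 1, -7, -12, -17, -24, -32, 3]
k=7: ys[7] = (-32)-3 = -35 → [7, 1, -7, -12, -17, -24, -32, -35]
sum = -119

-119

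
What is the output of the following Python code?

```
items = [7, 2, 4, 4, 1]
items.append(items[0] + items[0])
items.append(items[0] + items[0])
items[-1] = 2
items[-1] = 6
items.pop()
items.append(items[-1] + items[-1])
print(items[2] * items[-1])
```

append items[0]+items[0] = 7+7 = 14 → [7, 2, 4, 4, 1, 14]
append items[0]+items[0] = 7+7 = 14 → [7, 2, 4, 4, 1, 14, 14]
items[-1] = 2 → [7, 2, 4, 4, 1, 14, 2]
items[-1] = 6 → [7, 2, 4, 4, 1, 14, 6]
pop() removes 6 → [7, 2, 4, 4, 1, 14]
append items[-1]+items[-1] = 14+14 = 28 → [7, 2, 4, 4, 1, 14, 28]
items[2]*items[-1] = 4*28 = 112

112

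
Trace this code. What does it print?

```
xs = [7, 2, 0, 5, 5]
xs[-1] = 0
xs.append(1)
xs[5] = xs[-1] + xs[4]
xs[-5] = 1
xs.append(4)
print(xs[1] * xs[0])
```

xs[-1] = 0 → [7, 2, 0, 5, 0]
append 1 → [7, 2, 0, 5, 0, 1]
xs[5] = xs[-1]+xs[4] = 1+0 = 1 → [7, 2, 0, 5, 0, 1]
xs[-5] = 1 → [7, 1, 0, 5, 0, 1]
append 4 → [7, 1, 0, 5, 0, 1, 4]
xs[1]*xs[0] = 1*7 = 7

7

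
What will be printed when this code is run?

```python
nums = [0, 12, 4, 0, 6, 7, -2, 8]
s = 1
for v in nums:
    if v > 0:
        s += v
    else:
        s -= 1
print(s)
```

v=0: not >0, s = 1-1 = 0
v=12: >0, s = 0+12 = 12
v=4: >0, s = 12+4 = 16
v=0: not >0, s = 16-1 = 15
v=6: >0, s = 15+6 = 21
v=7: >0, s = 21+7 = 28
v=-2: not >0, s = 28-1 = 27
v=8: >0, s = 27+8 = 35

35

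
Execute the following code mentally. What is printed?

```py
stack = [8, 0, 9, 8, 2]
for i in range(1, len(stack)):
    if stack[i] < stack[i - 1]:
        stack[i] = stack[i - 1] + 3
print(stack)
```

i=1: 0<8, stack[1] = 8+3 = 11 → [8, 11, 9, 8, 2]
i=2: 9<11, stack[2] = 11+3 = 14 → [8, 11, 14, 8, 2]
i=3: 8<14, stack[3] = 14+3 = 17 → [8, 11, 14, 17, 2]
i=4: 2<17, stack[4] = 17+3 = 20 → [8, 11, 14, 17, 20]

[8, 11, 14, 17, 20]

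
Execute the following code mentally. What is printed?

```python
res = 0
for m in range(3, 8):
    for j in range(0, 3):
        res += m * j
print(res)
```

75

m=3,j=0: res = 0+0 = 0
m=3,j=1: res = 0+3 = 3
m=3,j=2: res = 3+6 = 9
m=4,j=0: res = 9+0 = 9
m=4,j=1: res = 9+4 = 13
m=4,j=2: res = 13+8 = 21
m=5,j=0: res = 21+0 = 21
m=5,j=1: res = 21+5 = 26
m=5,j=2: res = 26+10 = 36
m=6,j=0: res = 36+0 = 36
m=6,j=1: res = 36+6 = 42
m=6,j=2: res = 42+12 = 54
m=7,j=0: res = 54+0 = 54
m=7,j=1: res = 54+7 = 61
m=7,j=2: res = 61+14 = 75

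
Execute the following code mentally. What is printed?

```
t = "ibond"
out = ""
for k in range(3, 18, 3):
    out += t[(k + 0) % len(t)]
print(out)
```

nbdoi

k=3: add t[3]='n' → 'n'
k=6: add t[1]='b' → 'nb'
k=9: add t[4]='d' → 'nbd'
k=12: add t[2]='o' → 'nbdo'
k=15: add t[0]='i' → 'nbdoi'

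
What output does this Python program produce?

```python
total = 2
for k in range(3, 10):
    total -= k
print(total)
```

k=3: total = 2-3 = -1
k=4: total = (-1)-4 = -5
k=5: total = (-5)-5 = -10
k=6: total = (-10)-6 = -16
k=7: total = (-16)-7 = -23
k=8: total = (-23)-8 = -31
k=9: total = (-31)-9 = -40

-40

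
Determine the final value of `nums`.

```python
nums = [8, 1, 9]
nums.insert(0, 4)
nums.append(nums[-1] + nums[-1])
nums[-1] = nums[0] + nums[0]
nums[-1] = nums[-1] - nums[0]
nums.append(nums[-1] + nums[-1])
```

[4, 8, 1, 9, 4, 8]

insert 4 at 0 → [4, 8, 1, 9]
append nums[-1]+nums[-1] = 9+9 = 18 → [4, 8, 1, 9, 18]
nums[-1] = nums[0]+nums[0] = 4+4 = 8 → [4, 8, 1, 9, 8]
nums[-1] = nums[-1]-nums[0] = 8-4 = 4 → [4, 8, 1, 9, 4]
append nums[-1]+nums[-1] = 4+4 = 8 → [4, 8, 1, 9, 4, 8]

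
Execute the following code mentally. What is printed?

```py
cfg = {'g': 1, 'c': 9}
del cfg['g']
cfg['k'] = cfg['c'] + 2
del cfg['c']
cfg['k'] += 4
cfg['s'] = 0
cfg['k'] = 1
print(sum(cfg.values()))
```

del 'g' → {'c': 9}
cfg['k'] = cfg['c']+2 = 11 → {'c': 9, 'k': 11}
del 'c' → {'k': 11}
cfg['k'] = 11+4 = 15 → {'k': 15}
cfg['s'] = 0 → {'k': 15, 's': 0}
cfg['k'] = 1 → {'k': 1, 's': 0}
sum of values = 1

1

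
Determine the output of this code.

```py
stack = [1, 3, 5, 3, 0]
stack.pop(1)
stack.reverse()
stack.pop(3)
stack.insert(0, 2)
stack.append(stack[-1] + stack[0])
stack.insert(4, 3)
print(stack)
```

pop(1) removes 3 → [1, 5, 3, 0]
reverse → [0, 3, 5, 1]
pop(3) removes 1 → [0, 3, 5]
insert 2 at 0 → [2, 0, 3, 5]
append stack[-1]+stack[0] = 5+2 = 7 → [2, 0, 3, 5, 7]
insert 3 at 4 → [2, 0, 3, 5, 3, 7]

[2, 0, 3, 5, 3, 7]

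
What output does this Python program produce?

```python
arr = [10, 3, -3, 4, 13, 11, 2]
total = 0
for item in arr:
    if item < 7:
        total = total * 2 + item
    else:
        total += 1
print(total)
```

item=10: not <7, total = 0+1 = 1
item=3: <7, total = 1*2+3 = 5
item=-3: <7, total = 5*2+(-3) = 7
item=4: <7, total = 7*2+4 = 18
item=13: not <7, total = 18+1 = 19
item=11: not <7, total = 19+1 = 20
item=2: <7, total = 20*2+2 = 42

42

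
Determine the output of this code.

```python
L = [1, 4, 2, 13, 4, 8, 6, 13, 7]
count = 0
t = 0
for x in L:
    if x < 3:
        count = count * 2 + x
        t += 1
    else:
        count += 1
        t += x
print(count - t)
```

x=1: <3, count = 0*2+1 = 1; t=1
x=4: not <3, count = 1+1 = 2; t=5
x=2: <3, count = 2*2+2 = 6; t=6
x=13: not <3, count = 6+1 = 7; t=19
x=4: not <3, count = 7+1 = 8; t=23
x=8: not <3, count = 8+1 = 9; t=31
x=6: not <3, count = 9+1 = 10; t=37
x=13: not <3, count = 10+1 = 11; t=50
x=7: not <3, count = 11+1 = 12; t=57
count-t = 12-57 = -45

-45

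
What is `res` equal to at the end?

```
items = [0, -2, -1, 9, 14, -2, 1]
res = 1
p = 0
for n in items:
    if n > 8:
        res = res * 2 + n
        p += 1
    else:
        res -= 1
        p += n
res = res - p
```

24

n=0: not >8, res = 1-1 = 0; p=0
n=-2: not >8, res = 0-1 = -1; p=-2
n=-1: not >8, res = (-1)-1 = -2; p=-3
n=9: >8, res = (-2)*2+9 = 5; p=-2
n=14: >8, res = 5*2+14 = 24; p=-1
n=-2: not >8, res = 24-1 = 23; p=-3
n=1: not >8, res = 23-1 = 22; p=-2
res-p = 22-(-2) = 24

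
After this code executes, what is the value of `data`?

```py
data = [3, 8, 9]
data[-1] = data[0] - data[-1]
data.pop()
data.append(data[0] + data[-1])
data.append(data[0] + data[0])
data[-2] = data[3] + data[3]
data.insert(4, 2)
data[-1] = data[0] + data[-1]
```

data[-1] = data[0]-data[-1] = 3-9 = -6 → [3, 8, -6]
pop() removes -6 → [3, 8]
append data[0]+data[-1] = 3+8 = 11 → [3, 8, 11]
append data[0]+data[0] = 3+3 = 6 → [3, 8, 11, 6]
data[-2] = data[3]+data[3] = 6+6 = 12 → [3, 8, 12, 6]
insert 2 at 4 → [3, 8, 12, 6, 2]
data[-1] = data[0]+data[-1] = 3+2 = 5 → [3, 8, 12, 6, 5]

[3, 8, 12, 6, 5]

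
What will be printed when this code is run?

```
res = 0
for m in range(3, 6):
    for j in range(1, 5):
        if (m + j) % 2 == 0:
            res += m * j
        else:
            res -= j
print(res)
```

m=3,j=1: even sum, res = 0+3 = 3
m=3,j=2: odd sum, res = 3-2 = 1
m=3,j=3: even sum, res = 1+9 = 10
m=3,j=4: odd sum, res = 10-4 = 6
m=4,j=1: odd sum, res = 6-1 = 5
m=4,j=2: even sum, res = 5+8 = 13
m=4,j=3: odd sum, res = 13-3 = 10
m=4,j=4: even sum, res = 10+16 = 26
m=5,j=1: even sum, res = 26+5 = 31
m=5,j=2: odd sum, res = 31-2 = 29
m=5,j=3: even sum, res = 29+15 = 44
m=5,j=4: odd sum, res = 44-4 = 40

40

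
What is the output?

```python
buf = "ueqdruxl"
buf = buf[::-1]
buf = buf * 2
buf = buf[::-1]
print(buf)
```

reverse → 'lxurdqeu'
repeat ×2 → 'lxurdqeulxurdqeu'
reverse → 'ueqdruxlueqdruxl'

ueqdruxlueqdruxl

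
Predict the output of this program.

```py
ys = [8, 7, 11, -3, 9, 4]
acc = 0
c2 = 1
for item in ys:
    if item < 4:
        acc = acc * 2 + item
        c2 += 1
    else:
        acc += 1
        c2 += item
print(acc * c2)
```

205

item=8: not <4, acc = 0+1 = 1; c2=9
item=7: not <4, acc = 1+1 = 2; c2=16
item=11: not <4, acc = 2+1 = 3; c2=27
item=-3: <4, acc = 3*2+(-3) = 3; c2=28
item=9: not <4, acc = 3+1 = 4; c2=37
item=4: not <4, acc = 4+1 = 5; c2=41
acc*c2 = 5*41 = 205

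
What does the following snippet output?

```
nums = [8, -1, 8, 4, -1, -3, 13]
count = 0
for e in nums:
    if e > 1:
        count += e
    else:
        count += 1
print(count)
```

e=8: >1, count = 0+8 = 8
e=-1: not >1, count = 8+1 = 9
e=8: >1, count = 9+8 = 17
e=4: >1, count = 17+4 = 21
e=-1: not >1, count = 21+1 = 22
e=-3: not >1, count = 22+1 = 23
e=13: >1, count = 23+13 = 36

36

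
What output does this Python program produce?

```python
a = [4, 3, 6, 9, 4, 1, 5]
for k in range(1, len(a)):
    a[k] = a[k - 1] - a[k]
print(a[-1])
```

-24

k=1: a[1] = 4-3 = 1 → [4, 1, 6, 9, 4, 1, 5]
k=2: a[2] = 1-6 = -5 → [4, 1, -5, 9, 4, 1, 5]
k=3: a[3] = (-5)-9 = -14 → [4, 1, -5, -14, 4, 1, 5]
k=4: a[4] = (-14)-4 = -18 → [4, 1, -5, -14, -18, 1, 5]
k=5: a[5] = (-18)-1 = -19 → [4, 1, -5, -14, -18, -19, 5]
k=6: a[6] = (-19)-5 = -24 → [4, 1, -5, -14, -18, -19, -24]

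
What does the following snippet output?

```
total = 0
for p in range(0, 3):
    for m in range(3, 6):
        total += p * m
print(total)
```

36

p=0,m=3: total = 0+0 = 0
p=0,m=4: total = 0+0 = 0
p=0,m=5: total = 0+0 = 0
p=1,m=3: total = 0+3 = 3
p=1,m=4: total = 3+4 = 7
p=1,m=5: total = 7+5 = 12
p=2,m=3: total = 12+6 = 18
p=2,m=4: total = 18+8 = 26
p=2,m=5: total = 26+10 = 36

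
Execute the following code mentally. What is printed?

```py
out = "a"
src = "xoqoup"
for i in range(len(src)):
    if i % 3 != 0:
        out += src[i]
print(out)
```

i=0: skip
i=1: add 'o' → 'ao'
i=2: add 'q' → 'aoq'
i=3: skip
i=4: add 'u' → 'aoqu'
i=5: add 'p' → 'aoqup'

aoqup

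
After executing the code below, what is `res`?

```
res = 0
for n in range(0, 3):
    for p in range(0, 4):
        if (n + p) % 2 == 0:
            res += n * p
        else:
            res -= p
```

-2

n=0,p=0: even sum, res = 0+0 = 0
n=0,p=1: odd sum, res = 0-1 = -1
n=0,p=2: even sum, res = (-1)+0 = -1
n=0,p=3: odd sum, res = (-1)-3 = -4
n=1,p=0: odd sum, res = (-4)-0 = -4
n=1,p=1: even sum, res = (-4)+1 = -3
n=1,p=2: odd sum, res = (-3)-2 = -5
n=1,p=3: even sum, res = (-5)+3 = -2
n=2,p=0: even sum, res = (-2)+0 = -2
n=2,p=1: odd sum, res = (-2)-1 = -3
n=2,p=2: even sum, res = (-3)+4 = 1
n=2,p=3: odd sum, res = 1-3 = -2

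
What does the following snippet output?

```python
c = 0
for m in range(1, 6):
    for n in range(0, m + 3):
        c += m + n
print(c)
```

180

m=1,n=0: c = 0+1 = 1
m=1,n=1: c = 1+2 = 3
m=1,n=2: c = 3+3 = 6
m=1,n=3: c = 6+4 = 10
m=2,n=0: c = 10+2 = 12
m=2,n=1: c = 12+3 = 15
m=2,n=2: c = 15+4 = 19
m=2,n=3: c = 19+5 = 24
m=2,n=4: c = 24+6 = 30
m=3,n=0: c = 30+3 = 33
m=3,n=1: c = 33+4 = 37
m=3,n=2: c = 37+5 = 42
m=3,n=3: c = 42+6 = 48
m=3,n=4: c = 48+7 = 55
m=3,n=5: c = 55+8 = 63
m=4,n=0: c = 63+4 = 67
m=4,n=1: c = 67+5 = 72
m=4,n=2: c = 72+6 = 78
m=4,n=3: c = 78+7 = 85
m=4,n=4: c = 85+8 = 93
m=4,n=5: c = 93+9 = 102
m=4,n=6: c = 102+10 = 112
m=5,n=0: c = 112+5 = 117
m=5,n=1: c = 117+6 = 123
m=5,n=2: c = 123+7 = 130
m=5,n=3: c = 130+8 = 138
m=5,n=4: c = 138+9 = 147
m=5,n=5: c = 147+10 = 157
m=5,n=6: c = 157+11 = 168
m=5,n=7: c = 168+12 = 180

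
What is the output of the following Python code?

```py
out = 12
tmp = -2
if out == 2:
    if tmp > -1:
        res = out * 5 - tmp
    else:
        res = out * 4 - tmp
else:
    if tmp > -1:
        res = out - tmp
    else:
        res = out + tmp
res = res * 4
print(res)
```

out=12, tmp=-2
out == 2 is False; tmp > -1 is False
→ res = out + tmp = 10
res = 10*4 = 40

40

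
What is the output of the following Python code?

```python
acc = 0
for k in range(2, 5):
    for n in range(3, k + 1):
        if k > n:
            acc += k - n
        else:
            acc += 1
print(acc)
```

3

k=3,n=3: not 3>3, acc = 0+1 = 1
k=4,n=3: 4>3, acc = 1+1 = 2
k=4,n=4: not 4>4, acc = 2+1 = 3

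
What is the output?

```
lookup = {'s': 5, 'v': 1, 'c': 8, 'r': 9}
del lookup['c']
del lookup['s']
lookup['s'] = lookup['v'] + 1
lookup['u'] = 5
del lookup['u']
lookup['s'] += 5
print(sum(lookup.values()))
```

17

del 'c' → {'s': 5, 'v': 1, 'r': 9}
del 's' → {'v': 1, 'r': 9}
lookup['s'] = lookup['v']+1 = 2 → {'v': 1, 'r': 9, 's': 2}
lookup['u'] = 5 → {'v': 1, 'r': 9, 's': 2, 'u': 5}
del 'u' → {'v': 1, 'r': 9, 's': 2}
lookup['s'] = 2+5 = 7 → {'v': 1, 'r': 9, 's': 7}
sum of values = 17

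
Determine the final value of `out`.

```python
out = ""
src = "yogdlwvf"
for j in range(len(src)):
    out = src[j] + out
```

j=0: prepend 'y' → 'y'
j=1: prepend 'o' → 'oy'
j=2: prepend 'g' → 'goy'
j=3: prepend 'd' → 'dgoy'
j=4: prepend 'l' → 'ldgoy'
j=5: prepend 'w' → 'wldgoy'
j=6: prepend 'v' → 'vwldgoy'
j=7: prepend 'f' → 'fvwldgoy'

'fvwldgoy'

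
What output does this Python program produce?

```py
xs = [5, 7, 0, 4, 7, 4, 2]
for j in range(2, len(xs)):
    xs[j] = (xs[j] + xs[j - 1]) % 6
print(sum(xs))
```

j=2: xs[2] = (0+7)%6 = 1 → [5, 7, 1, 4, 7, 4, 2]
j=3: xs[3] = (4+1)%6 = 5 → [5, 7, 1, 5, 7, 4, 2]
j=4: xs[4] = (7+5)%6 = 0 → [5, 7, 1, 5, 0, 4, 2]
j=5: xs[5] = (4+0)%6 = 4 → [5, 7, 1, 5, 0, 4, 2]
j=6: xs[6] = (2+4)%6 = 0 → [5, 7, 1, 5, 0, 4, 0]
sum = 22

22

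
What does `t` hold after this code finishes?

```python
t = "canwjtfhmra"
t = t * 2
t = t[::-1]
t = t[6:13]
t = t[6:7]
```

repeat ×2 → 'canwjtfhmracanwjtfhmra'
reverse → 'armhftjwnacarmhftjwnac'
slice [6:13] → 'jwnacar'
slice [6:7] → 'r'

'r'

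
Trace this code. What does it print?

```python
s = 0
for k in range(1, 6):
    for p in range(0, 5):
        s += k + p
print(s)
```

125

k=1,p=0: s = 0+1 = 1
k=1,p=1: s = 1+2 = 3
k=1,p=2: s = 3+3 = 6
k=1,p=3: s = 6+4 = 10
k=1,p=4: s = 10+5 = 15
k=2,p=0: s = 15+2 = 17
k=2,p=1: s = 17+3 = 20
k=2,p=2: s = 20+4 = 24
k=2,p=3: s = 24+5 = 29
k=2,p=4: s = 29+6 = 35
k=3,p=0: s = 35+3 = 38
k=3,p=1: s = 38+4 = 42
k=3,p=2: s = 42+5 = 47
k=3,p=3: s = 47+6 = 53
k=3,p=4: s = 53+7 = 60
k=4,p=0: s = 60+4 = 64
k=4,p=1: s = 64+5 = 69
k=4,p=2: s = 69+6 = 75
k=4,p=3: s = 75+7 = 82
k=4,p=4: s = 82+8 = 90
k=5,p=0: s = 90+5 = 95
k=5,p=1: s = 95+6 = 101
k=5,p=2: s = 101+7 = 108
k=5,p=3: s = 108+8 = 116
k=5,p=4: s = 116+9 = 125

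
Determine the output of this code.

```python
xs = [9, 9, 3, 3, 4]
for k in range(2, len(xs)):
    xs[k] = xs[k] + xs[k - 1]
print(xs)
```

[9, 9, 12, 15, 19]

k=2: xs[2] = 3+9 = 12 → [9, 9, 12, 3, 4]
k=3: xs[3] = 3+12 = 15 → [9, 9, 12, 15, 4]
k=4: xs[4] = 4+15 = 19 → [9, 9, 12, 15, 19]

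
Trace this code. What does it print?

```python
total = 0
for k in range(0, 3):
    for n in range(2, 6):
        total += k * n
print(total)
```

k=0,n=2: total = 0+0 = 0
k=0,n=3: total = 0+0 = 0
k=0,n=4: total = 0+0 = 0
k=0,n=5: total = 0+0 = 0
k=1,n=2: total = 0+2 = 2
k=1,n=3: total = 2+3 = 5
k=1,n=4: total = 5+4 = 9
k=1,n=5: total = 9+5 = 14
k=2,n=2: total = 14+4 = 18
k=2,n=3: total = 18+6 = 24
k=2,n=4: total = 24+8 = 32
k=2,n=5: total = 32+10 = 42

42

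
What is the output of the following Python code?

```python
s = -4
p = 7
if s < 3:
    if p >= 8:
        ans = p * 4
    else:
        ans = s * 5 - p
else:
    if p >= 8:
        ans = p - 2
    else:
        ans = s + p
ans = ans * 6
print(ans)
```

-162

s=-4, p=7
s < 3 is True; p >= 8 is False
→ ans = s * 5 - p = -27
ans = (-27)*6 = -162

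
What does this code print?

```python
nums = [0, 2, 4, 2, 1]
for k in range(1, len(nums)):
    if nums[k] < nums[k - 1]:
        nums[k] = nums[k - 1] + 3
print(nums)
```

k=1: 2>=0, unchanged → [0, 2, 4, 2, 1]
k=2: 4>=2, unchanged → [0, 2, 4, 2, 1]
k=3: 2<4, nums[3] = 4+3 = 7 → [0, 2, 4, 7, 1]
k=4: 1<7, nums[4] = 7+3 = 10 → [0, 2, 4, 7, 10]

[0, 2, 4, 7, 10]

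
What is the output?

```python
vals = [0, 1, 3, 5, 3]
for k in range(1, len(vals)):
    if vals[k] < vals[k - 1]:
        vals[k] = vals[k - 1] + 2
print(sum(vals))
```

16

k=1: 1>=0, unchanged → [0, 1, 3, 5, 3]
k=2: 3>=1, unchanged → [0, 1, 3, 5, 3]
k=3: 5>=3, unchanged → [0, 1, 3, 5, 3]
k=4: 3<5, vals[4] = 5+2 = 7 → [0, 1, 3, 5, 7]
sum = 16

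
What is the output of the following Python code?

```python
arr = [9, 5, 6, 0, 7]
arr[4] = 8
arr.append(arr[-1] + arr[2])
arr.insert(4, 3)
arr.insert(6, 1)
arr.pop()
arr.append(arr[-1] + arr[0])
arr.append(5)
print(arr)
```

[9, 5, 6, 0, 3, 8, 1, 10, 5]

arr[4] = 8 → [9, 5, 6, 0, 8]
append arr[-1]+arr[2] = 8+6 = 14 → [9, 5, 6, 0, 8, 14]
insert 3 at 4 → [9, 5, 6, 0, 3, 8, 14]
insert 1 at 6 → [9, 5, 6, 0, 3, 8, 1, 14]
pop() removes 14 → [9, 5, 6, 0, 3, 8, 1]
append arr[-1]+arr[0] = 1+9 = 10 → [9, 5, 6, 0, 3, 8, 1, 10]
append 5 → [9, 5, 6, 0, 3, 8, 1, 10, 5]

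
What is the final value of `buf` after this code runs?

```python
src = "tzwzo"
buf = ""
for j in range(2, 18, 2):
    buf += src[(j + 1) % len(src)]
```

j=2: add src[3]='z' → 'z'
j=4: add src[0]='t' → 'zt'
j=6: add src[2]='w' → 'ztw'
j=8: add src[4]='o' → 'ztwo'
j=10: add src[1]='z' → 'ztwoz'
j=12: add src[3]='z' → 'ztwozz'
j=14: add src[0]='t' → 'ztwozzt'
j=16: add src[2]='w' → 'ztwozztw'

'ztwozztw'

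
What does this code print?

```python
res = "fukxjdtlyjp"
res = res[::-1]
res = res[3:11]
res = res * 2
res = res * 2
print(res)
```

ltdjxkufltdjxkufltdjxkufltdjxkuf

reverse → 'pjyltdjxkuf'
slice [3:11] → 'ltdjxkuf'
repeat ×2 → 'ltdjxkufltdjxkuf'
repeat ×2 → 'ltdjxkufltdjxkufltdjxkufltdjxkuf'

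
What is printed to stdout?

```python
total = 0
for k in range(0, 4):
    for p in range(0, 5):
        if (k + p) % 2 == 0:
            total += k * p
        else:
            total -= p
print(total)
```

k=0,p=0: even sum, total = 0+0 = 0
k=0,p=1: odd sum, total = 0-1 = -1
k=0,p=2: even sum, total = (-1)+0 = -1
k=0,p=3: odd sum, total = (-1)-3 = -4
k=0,p=4: even sum, total = (-4)+0 = -4
k=1,p=0: odd sum, total = (-4)-0 = -4
k=1,p=1: even sum, total = (-4)+1 = -3
k=1,p=2: odd sum, total = (-3)-2 = -5
k=1,p=3: even sum, total = (-5)+3 = -2
k=1,p=4: odd sum, total = (-2)-4 = -6
k=2,p=0: even sum, total = (-6)+0 = -6
k=2,p=1: odd sum, total = (-6)-1 = -7
k=2,p=2: even sum, total = (-7)+4 = -3
k=2,p=3: odd sum, total = (-3)-3 = -6
k=2,p=4: even sum, total = (-6)+8 = 2
k=3,p=0: odd sum, total = 2-0 = 2
k=3,p=1: even sum, total = 2+3 = 5
k=3,p=2: odd sum, total = 5-2 = 3
k=3,p=3: even sum, total = 3+9 = 12
k=3,p=4: odd sum, total = 12-4 = 8

8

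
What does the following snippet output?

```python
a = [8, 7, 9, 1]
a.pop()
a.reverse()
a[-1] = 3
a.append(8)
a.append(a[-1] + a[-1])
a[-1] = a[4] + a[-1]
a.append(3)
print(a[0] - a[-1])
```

6

pop() removes 1 → [8, 7, 9]
reverse → [9, 7, 8]
a[-1] = 3 → [9, 7, 3]
append 8 → [9, 7, 3, 8]
append a[-1]+a[-1] = 8+8 = 16 → [9, 7, 3, 8, 16]
a[-1] = a[4]+a[-1] = 16+16 = 32 → [9, 7, 3, 8, 32]
append 3 → [9, 7, 3, 8, 32, 3]
a[0]-a[-1] = 9-3 = 6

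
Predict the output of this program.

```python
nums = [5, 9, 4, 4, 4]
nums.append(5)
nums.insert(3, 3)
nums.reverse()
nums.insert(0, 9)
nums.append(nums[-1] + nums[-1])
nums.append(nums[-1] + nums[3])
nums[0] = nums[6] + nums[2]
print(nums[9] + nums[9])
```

28

append 5 → [5, 9, 4, 4, 4, 5]
insert 3 at 3 → [5, 9, 4, 3, 4, 4, 5]
reverse → [5, 4, 4, 3, 4, 9, 5]
insert 9 at 0 → [9, 5, 4, 4, 3, 4, 9, 5]
append nums[-1]+nums[-1] = 5+5 = 10 → [9, 5, 4, 4, 3, 4, 9, 5, 10]
append nums[-1]+nums[3] = 10+4 = 14 → [9, 5, 4, 4, 3, 4, 9, 5, 10, 14]
nums[0] = nums[6]+nums[2] = 9+4 = 13 → [13, 5, 4, 4, 3, 4, 9, 5, 10, 14]
nums[9]+nums[9] = 14+14 = 28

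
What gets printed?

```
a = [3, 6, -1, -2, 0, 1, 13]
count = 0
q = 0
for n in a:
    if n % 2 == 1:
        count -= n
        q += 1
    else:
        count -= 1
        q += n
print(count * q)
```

-152

n=3: odd, count = 0-3 = -3; q=1
n=6: not odd, count = (-3)-1 = -4; q=7
n=-1: odd, count = (-4)-(-1) = -3; q=8
n=-2: not odd, count = (-3)-1 = -4; q=6
n=0: not odd, count = (-4)-1 = -5; q=6
n=1: odd, count = (-5)-1 = -6; q=7
n=13: odd, count = (-6)-13 = -19; q=8
count*q = (-19)*8 = -152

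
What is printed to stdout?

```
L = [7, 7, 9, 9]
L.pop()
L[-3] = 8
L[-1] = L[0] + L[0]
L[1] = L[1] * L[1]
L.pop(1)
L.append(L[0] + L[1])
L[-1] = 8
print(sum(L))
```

pop() removes 9 → [7, 7, 9]
L[-3] = 8 → [8, 7, 9]
L[-1] = L[0]+L[0] = 8+8 = 16 → [8, 7, 16]
L[1] = L[1]*L[1] = 7*7 = 49 → [8, 49, 16]
pop(1) removes 49 → [8, 16]
append L[0]+L[1] = 8+16 = 24 → [8, 16, 24]
L[-1] = 8 → [8, 16, 8]
sum = 32

32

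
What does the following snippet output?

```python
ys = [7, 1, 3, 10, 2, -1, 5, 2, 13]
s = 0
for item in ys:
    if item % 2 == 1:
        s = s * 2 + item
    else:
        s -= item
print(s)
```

183

item=7: odd, s = 0*2+7 = 7
item=1: odd, s = 7*2+1 = 15
item=3: odd, s = 15*2+3 = 33
item=10: not odd, s = 33-10 = 23
item=2: not odd, s = 23-2 = 21
item=-1: odd, s = 21*2+(-1) = 41
item=5: odd, s = 41*2+5 = 87
item=2: not odd, s = 87-2 = 85
item=13: odd, s = 85*2+13 = 183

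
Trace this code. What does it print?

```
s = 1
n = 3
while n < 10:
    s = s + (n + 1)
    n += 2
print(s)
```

n=3: s = 1+4 = 5
n=5: s = 5+6 = 11
n=7: s = 11+8 = 19
n=9: s = 19+10 = 29

29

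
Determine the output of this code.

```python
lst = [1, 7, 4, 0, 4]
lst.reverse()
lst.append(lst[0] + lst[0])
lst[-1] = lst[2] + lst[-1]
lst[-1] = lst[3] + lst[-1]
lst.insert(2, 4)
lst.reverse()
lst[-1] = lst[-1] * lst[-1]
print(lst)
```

reverse → [4, 0, 4, 7, 1]
append lst[0]+lst[0] = 4+4 = 8 → [4, 0, 4, 7, 1, 8]
lst[-1] = lst[2]+lst[-1] = 4+8 = 12 → [4, 0, 4, 7, 1, 12]
lst[-1] = lst[3]+lst[-1] = 7+12 = 19 → [4, 0, 4, 7, 1, 19]
insert 4 at 2 → [4, 0, 4, 4, 7, 1, 19]
reverse → [19, 1, 7, 4, 4, 0, 4]
lst[-1] = lst[-1]*lst[-1] = 4*4 = 16 → [19, 1, 7, 4, 4, 0, 16]

[19, 1, 7, 4, 4, 0, 16]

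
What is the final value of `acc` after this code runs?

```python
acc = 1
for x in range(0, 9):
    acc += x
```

x=0: acc = 1+0 = 1
x=1: acc = 1+1 = 2
x=2: acc = 2+2 = 4
x=3: acc = 4+3 = 7
x=4: acc = 7+4 = 11
x=5: acc = 11+5 = 16
x=6: acc = 16+6 = 22
x=7: acc = 22+7 = 29
x=8: acc = 29+8 = 37

37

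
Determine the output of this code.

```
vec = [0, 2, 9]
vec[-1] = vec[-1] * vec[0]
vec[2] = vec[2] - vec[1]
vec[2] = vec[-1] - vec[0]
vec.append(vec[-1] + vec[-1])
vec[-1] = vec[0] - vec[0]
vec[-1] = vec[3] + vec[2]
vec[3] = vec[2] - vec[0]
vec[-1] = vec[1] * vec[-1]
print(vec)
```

[0, 2, -2, -4]

vec[-1] = vec[-1]*vec[0] = 9*0 = 0 → [0, 2, 0]
vec[2] = vec[2]-vec[1] = 0-2 = -2 → [0, 2, -2]
vec[2] = vec[-1]-vec[0] = (-2)-0 = -2 → [0, 2, -2]
append vec[-1]+vec[-1] = (-2)+(-2) = -4 → [0, 2, -2, -4]
vec[-1] = vec[0]-vec[0] = 0-0 = 0 → [0, 2, -2, 0]
vec[-1] = vec[3]+vec[2] = 0+(-2) = -2 → [0, 2, -2, -2]
vec[3] = vec[2]-vec[0] = (-2)-0 = -2 → [0, 2, -2, -2]
vec[-1] = vec[1]*vec[-1] = 2*(-2) = -4 → [0, 2, -2, -4]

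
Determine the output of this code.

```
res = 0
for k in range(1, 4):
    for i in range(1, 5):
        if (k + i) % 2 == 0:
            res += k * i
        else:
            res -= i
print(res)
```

k=1,i=1: even sum, res = 0+1 = 1
k=1,i=2: odd sum, res = 1-2 = -1
k=1,i=3: even sum, res = (-1)+3 = 2
k=1,i=4: odd sum, res = 2-4 = -2
k=2,i=1: odd sum, res = (-2)-1 = -3
k=2,i=2: even sum, res = (-3)+4 = 1
k=2,i=3: odd sum, res = 1-3 = -2
k=2,i=4: even sum, res = (-2)+8 = 6
k=3,i=1: even sum, res = 6+3 = 9
k=3,i=2: odd sum, res = 9-2 = 7
k=3,i=3: even sum, res = 7+9 = 16
k=3,i=4: odd sum, res = 16-4 = 12

12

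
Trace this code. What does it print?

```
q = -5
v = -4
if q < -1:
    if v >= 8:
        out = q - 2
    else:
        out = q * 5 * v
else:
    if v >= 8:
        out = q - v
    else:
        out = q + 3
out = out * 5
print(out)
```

q=-5, v=-4
q < -1 is True; v >= 8 is False
→ out = q * 5 * v = 100
out = 100*5 = 500

500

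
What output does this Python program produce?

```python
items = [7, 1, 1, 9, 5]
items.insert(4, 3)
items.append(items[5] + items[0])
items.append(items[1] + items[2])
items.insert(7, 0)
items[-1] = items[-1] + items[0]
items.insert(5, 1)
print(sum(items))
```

48

insert 3 at 4 → [7, 1, 1, 9, 3, 5]
append items[5]+items[0] = 5+7 = 12 → [7, 1, 1, 9, 3, 5, 12]
append items[1]+items[2] = 1+1 = 2 → [7, 1, 1, 9, 3, 5, 12, 2]
insert 0 at 7 → [7, 1, 1, 9, 3, 5, 12, 0, 2]
items[-1] = items[-1]+items[0] = 2+7 = 9 → [7, 1, 1, 9, 3, 5, 12, 0, 9]
insert 1 at 5 → [7, 1, 1, 9, 3, 1, 5, 12, 0, 9]
sum = 48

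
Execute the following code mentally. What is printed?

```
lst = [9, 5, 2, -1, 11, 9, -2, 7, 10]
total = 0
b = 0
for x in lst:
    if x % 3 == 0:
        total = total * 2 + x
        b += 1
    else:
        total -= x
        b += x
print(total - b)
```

-56

x=9: %3==0, total = 0*2+9 = 9; b=1
x=5: not %3==0, total = 9-5 = 4; b=6
x=2: not %3==0, total = 4-2 = 2; b=8
x=-1: not %3==0, total = 2-(-1) = 3; b=7
x=11: not %3==0, total = 3-11 = -8; b=18
x=9: %3==0, total = (-8)*2+9 = -7; b=19
x=-2: not %3==0, total = (-7)-(-2) = -5; b=17
x=7: not %3==0, total = (-5)-7 = -12; b=24
x=10: not %3==0, total = (-12)-10 = -22; b=34
total-b = (-22)-34 = -56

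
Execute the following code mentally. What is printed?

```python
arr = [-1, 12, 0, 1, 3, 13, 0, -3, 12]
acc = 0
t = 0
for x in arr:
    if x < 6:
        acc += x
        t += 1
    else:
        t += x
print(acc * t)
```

0

x=-1: <6, acc = 0+(-1) = -1; t=1
x=12: not <6; t=13
x=0: <6, acc = (-1)+0 = -1; t=14
x=1: <6, acc = (-1)+1 = 0; t=15
x=3: <6, acc = 0+3 = 3; t=16
x=13: not <6; t=29
x=0: <6, acc = 3+0 = 3; t=30
x=-3: <6, acc = 3+(-3) = 0; t=31
x=12: not <6; t=43
acc*t = 0*43 = 0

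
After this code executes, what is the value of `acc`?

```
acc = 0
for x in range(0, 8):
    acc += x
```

28

x=0: acc = 0+0 = 0
x=1: acc = 0+1 = 1
x=2: acc = 1+2 = 3
x=3: acc = 3+3 = 6
x=4: acc = 6+4 = 10
x=5: acc = 10+5 = 15
x=6: acc = 15+6 = 21
x=7: acc = 21+7 = 28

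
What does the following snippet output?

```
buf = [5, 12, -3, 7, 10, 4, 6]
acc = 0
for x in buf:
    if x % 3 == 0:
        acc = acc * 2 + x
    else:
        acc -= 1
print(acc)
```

34

x=5: not %3==0, acc = 0-1 = -1
x=12: %3==0, acc = (-1)*2+12 = 10
x=-3: %3==0, acc = 10*2+(-3) = 17
x=7: not %3==0, acc = 17-1 = 16
x=10: not %3==0, acc = 16-1 = 15
x=4: not %3==0, acc = 15-1 = 14
x=6: %3==0, acc = 14*2+6 = 34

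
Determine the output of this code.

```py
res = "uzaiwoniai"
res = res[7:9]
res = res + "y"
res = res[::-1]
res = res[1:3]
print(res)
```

slice [7:9] → 'ia'
+ 'y' → 'iay'
reverse → 'yai'
slice [1:3] → 'ai'

ai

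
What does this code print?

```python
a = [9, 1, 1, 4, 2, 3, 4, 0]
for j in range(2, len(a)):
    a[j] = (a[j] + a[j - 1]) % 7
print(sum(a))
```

25

j=2: a[2] = (1+1)%7 = 2 → [9, 1, 2, 4, 2, 3, 4, 0]
j=3: a[3] = (4+2)%7 = 6 → [9, 1, 2, 6, 2, 3, 4, 0]
j=4: a[4] = (2+6)%7 = 1 → [9, 1, 2, 6, 1, 3, 4, 0]
j=5: a[5] = (3+1)%7 = 4 → [9, 1, 2, 6, 1, 4, 4, 0]
j=6: a[6] = (4+4)%7 = 1 → [9, 1, 2, 6, 1, 4, 1, 0]
j=7: a[7] = (0+1)%7 = 1 → [9, 1, 2, 6, 1, 4, 1, 1]
sum = 25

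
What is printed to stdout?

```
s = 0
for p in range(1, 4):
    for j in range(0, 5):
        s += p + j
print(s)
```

p=1,j=0: s = 0+1 = 1
p=1,j=1: s = 1+2 = 3
p=1,j=2: s = 3+3 = 6
p=1,j=3: s = 6+4 = 10
p=1,j=4: s = 10+5 = 15
p=2,j=0: s = 15+2 = 17
p=2,j=1: s = 17+3 = 20
p=2,j=2: s = 20+4 = 24
p=2,j=3: s = 24+5 = 29
p=2,j=4: s = 29+6 = 35
p=3,j=0: s = 35+3 = 38
p=3,j=1: s = 38+4 = 42
p=3,j=2: s = 42+5 = 47
p=3,j=3: s = 47+6 = 53
p=3,j=4: s = 53+7 = 60

60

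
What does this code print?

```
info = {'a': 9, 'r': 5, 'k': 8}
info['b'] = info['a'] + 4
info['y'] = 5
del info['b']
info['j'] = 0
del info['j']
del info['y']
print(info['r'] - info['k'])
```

info['b'] = info['a']+4 = 13 → {'a': 9, 'r': 5, 'k': 8, 'b': 13}
info['y'] = 5 → {'a': 9, 'r': 5, 'k': 8, 'b': 13, 'y': 5}
del 'b' → {'a': 9, 'r': 5, 'k': 8, 'y': 5}
info['j'] = 0 → {'a': 9, 'r': 5, 'k': 8, 'y': 5, 'j': 0}
del 'j' → {'a': 9, 'r': 5, 'k': 8, 'y': 5}
del 'y' → {'a': 9, 'r': 5, 'k': 8}
info['r']-info['k'] = 5-8 = -3

-3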